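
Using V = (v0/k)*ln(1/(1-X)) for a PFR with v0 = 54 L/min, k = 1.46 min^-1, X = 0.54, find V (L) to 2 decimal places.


V = (v0/k) * ln(1/(1-X))
V = (54/1.46) * ln(1/(1-0.54))
V = 36.986301 * ln(2.173913)
V = 36.986301 * 0.776529
V = 28.72 L


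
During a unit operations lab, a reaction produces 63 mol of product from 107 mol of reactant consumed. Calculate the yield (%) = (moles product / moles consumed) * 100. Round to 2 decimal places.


Yield = (moles product / moles consumed) * 100%
Yield = (63 / 107) * 100
Yield = 0.5888 * 100
Yield = 58.88%


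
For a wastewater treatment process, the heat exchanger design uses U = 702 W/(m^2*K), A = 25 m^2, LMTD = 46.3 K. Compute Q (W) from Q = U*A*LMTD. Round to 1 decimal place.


Q = U * A * LMTD
Q = 702 * 25 * 46.3
Q = 812565.0 W


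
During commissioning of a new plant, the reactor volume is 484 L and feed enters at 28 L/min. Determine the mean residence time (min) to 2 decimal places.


tau = V / v0
tau = 484 / 28
tau = 17.29 min


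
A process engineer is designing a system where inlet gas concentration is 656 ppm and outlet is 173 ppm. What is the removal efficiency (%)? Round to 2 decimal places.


Efficiency = (G_in - G_out) / G_in * 100%
Efficiency = (656 - 173) / 656 * 100
Efficiency = 483 / 656 * 100
Efficiency = 73.63%


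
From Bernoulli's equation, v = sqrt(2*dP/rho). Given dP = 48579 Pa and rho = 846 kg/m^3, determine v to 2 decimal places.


v = sqrt(2*dP/rho)
v = sqrt(2*48579/846)
v = sqrt(114.843972)
v = 10.72 m/s


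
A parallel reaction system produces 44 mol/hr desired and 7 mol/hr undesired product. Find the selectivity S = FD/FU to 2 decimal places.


S = desired product rate / undesired product rate
S = 44 / 7
S = 6.29


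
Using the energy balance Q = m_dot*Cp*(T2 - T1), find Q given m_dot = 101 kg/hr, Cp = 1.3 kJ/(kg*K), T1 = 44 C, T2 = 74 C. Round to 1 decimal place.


Q = m_dot * Cp * (T2 - T1)
Q = 101 * 1.3 * (74 - 44)
Q = 101 * 1.3 * 30
Q = 3939.0 kJ/hr


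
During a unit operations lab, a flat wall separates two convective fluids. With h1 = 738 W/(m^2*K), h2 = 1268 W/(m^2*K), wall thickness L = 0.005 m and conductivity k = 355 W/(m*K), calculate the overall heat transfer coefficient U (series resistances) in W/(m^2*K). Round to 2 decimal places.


1/U = 1/h1 + L/k + 1/h2
1/U = 1/738 + 0.005/355 + 1/1268
1/U = 0.0013550136 + 1.40845e-05 + 0.0007886435
1/U = 0.0021577416
U = 463.45 W/(m^2*K)


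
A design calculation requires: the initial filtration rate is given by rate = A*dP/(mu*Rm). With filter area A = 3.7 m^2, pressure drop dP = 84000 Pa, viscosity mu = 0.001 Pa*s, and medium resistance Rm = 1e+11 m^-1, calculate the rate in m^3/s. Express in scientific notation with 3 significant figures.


rate = A * dP / (mu * Rm)
rate = 3.7 * 84000 / (0.001 * 1e+11)
rate = 310800.0 / 1.000e+08
rate = 3.11e-03 m^3/s


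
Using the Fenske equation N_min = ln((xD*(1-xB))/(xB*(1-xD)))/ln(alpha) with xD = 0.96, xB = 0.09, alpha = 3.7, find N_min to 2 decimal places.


N_min = ln((xD*(1-xB))/(xB*(1-xD))) / ln(alpha)
Numerator inside ln: 0.8736 / 0.0036 = 242.666667
ln(242.666667) = 5.491689
ln(alpha) = ln(3.7) = 1.308333
N_min = 5.491689 / 1.308333 = 4.20


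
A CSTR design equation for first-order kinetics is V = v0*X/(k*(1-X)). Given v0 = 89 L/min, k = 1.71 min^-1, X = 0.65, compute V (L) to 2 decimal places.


V = v0 * X / (k * (1 - X))
V = 89 * 0.65 / (1.71 * (1 - 0.65))
V = 57.85 / (1.71 * 0.35)
V = 57.85 / 0.5985
V = 96.66 L


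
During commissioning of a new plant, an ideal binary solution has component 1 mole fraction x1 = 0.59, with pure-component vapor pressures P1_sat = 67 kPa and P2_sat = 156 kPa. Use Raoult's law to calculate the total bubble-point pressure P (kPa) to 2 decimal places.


P = x1*P1_sat + x2*P2_sat
x2 = 1 - x1 = 1 - 0.59 = 0.41
P = 0.59*67 + 0.41*156
P = 39.53 + 63.96
P = 103.49 kPa


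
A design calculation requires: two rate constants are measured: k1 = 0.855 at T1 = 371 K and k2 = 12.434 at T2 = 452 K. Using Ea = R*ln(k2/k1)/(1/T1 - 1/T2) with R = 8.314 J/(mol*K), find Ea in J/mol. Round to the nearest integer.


Ea = R * ln(k2/k1) / (1/T1 - 1/T2)
ln(k2/k1) = ln(12.434/0.855) = 2.6770885
1/T1 - 1/T2 = 1/371 - 1/452 = 0.000483028409
Ea = 8.314 * 2.6770885 / 0.000483028409
Ea = 46079 J/mol


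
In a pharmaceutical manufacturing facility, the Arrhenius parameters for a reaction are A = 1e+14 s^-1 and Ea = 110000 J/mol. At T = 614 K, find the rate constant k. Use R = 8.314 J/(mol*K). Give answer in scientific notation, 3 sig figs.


k = A * exp(-Ea/(R*T))
k = 1e+14 * exp(-110000 / (8.314 * 614))
k = 1e+14 * exp(-21.548364)
k = 4.38e+04


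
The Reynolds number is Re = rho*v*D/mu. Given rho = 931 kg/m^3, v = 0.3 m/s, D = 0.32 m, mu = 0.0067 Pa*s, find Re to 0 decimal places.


Re = rho * v * D / mu
Re = 931 * 0.3 * 0.32 / 0.0067
Re = 89.376 / 0.0067
Re = 13340


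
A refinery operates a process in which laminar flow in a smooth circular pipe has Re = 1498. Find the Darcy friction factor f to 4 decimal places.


f = 64 / Re
f = 64 / 1498
f = 0.0427


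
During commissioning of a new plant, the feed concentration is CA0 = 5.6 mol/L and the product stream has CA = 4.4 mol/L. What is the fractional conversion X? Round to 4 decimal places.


X = (CA0 - CA) / CA0
X = (5.6 - 4.4) / 5.6
X = 1.2 / 5.6
X = 0.2143


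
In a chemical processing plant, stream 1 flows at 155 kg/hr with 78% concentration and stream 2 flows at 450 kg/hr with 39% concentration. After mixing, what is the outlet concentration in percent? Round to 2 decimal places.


Mass balance on solute: F1*x1 + F2*x2 = F3*x3
F3 = F1 + F2 = 155 + 450 = 605 kg/hr
x3 = (F1*x1 + F2*x2)/F3
x3 = (155*0.78 + 450*0.39) / 605
x3 = 48.99%


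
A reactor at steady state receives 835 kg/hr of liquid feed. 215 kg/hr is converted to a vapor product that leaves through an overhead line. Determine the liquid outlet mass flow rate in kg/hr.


Steady-state mass balance on the main outlet: F_out = F_in - F_removed
F_out = 835 - 215
F_out = 620 kg/hr


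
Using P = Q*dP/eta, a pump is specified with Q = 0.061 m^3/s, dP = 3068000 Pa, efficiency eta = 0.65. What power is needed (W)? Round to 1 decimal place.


P = Q * dP / eta
P = 0.061 * 3068000 / 0.65
P = 187148.0 / 0.65
P = 287920.0 W


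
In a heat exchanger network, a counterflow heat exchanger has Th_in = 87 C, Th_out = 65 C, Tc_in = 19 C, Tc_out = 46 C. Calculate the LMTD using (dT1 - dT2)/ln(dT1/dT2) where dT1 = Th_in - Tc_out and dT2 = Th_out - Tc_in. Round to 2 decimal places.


dT1 = Th_in - Tc_out = 87 - 46 = 41
dT2 = Th_out - Tc_in = 65 - 19 = 46
LMTD = (dT1 - dT2) / ln(dT1/dT2)
LMTD = (41 - 46) / ln(41/46)
LMTD = 43.45 K


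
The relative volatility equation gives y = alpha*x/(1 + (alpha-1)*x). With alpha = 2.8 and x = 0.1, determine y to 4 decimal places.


y = alpha*x / (1 + (alpha-1)*x)
y = 2.8*0.1 / (1 + (2.8-1)*0.1)
y = 0.28 / (1 + 0.18)
y = 0.28 / 1.18
y = 0.2373


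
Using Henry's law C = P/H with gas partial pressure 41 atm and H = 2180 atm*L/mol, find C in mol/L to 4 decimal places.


C = P / H
C = 41 / 2180
C = 0.0188 mol/L


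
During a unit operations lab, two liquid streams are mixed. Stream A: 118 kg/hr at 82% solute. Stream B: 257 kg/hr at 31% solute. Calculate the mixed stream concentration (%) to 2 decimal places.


Mass balance on solute: F1*x1 + F2*x2 = F3*x3
F3 = F1 + F2 = 118 + 257 = 375 kg/hr
x3 = (F1*x1 + F2*x2)/F3
x3 = (118*0.82 + 257*0.31) / 375
x3 = 47.05%


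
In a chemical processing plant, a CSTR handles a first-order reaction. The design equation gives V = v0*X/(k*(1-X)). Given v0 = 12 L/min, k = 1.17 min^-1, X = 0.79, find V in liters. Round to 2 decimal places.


V = v0 * X / (k * (1 - X))
V = 12 * 0.79 / (1.17 * (1 - 0.79))
V = 9.48 / (1.17 * 0.21)
V = 9.48 / 0.2457
V = 38.58 L


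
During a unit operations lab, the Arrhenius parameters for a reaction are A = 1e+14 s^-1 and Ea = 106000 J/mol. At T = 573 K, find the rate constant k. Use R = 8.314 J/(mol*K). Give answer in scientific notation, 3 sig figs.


k = A * exp(-Ea/(R*T))
k = 1e+14 * exp(-106000 / (8.314 * 573))
k = 1e+14 * exp(-22.250574)
k = 2.17e+04


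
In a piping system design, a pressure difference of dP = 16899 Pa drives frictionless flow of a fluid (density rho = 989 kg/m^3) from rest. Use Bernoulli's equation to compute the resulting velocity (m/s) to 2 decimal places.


v = sqrt(2*dP/rho)
v = sqrt(2*16899/989)
v = sqrt(34.173913)
v = 5.85 m/s


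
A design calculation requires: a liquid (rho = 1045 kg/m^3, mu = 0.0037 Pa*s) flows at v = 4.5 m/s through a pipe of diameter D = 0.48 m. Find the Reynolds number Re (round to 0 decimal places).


Re = rho * v * D / mu
Re = 1045 * 4.5 * 0.48 / 0.0037
Re = 2257.2 / 0.0037
Re = 610054


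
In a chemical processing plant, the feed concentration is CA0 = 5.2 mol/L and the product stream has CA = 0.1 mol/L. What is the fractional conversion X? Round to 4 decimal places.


X = (CA0 - CA) / CA0
X = (5.2 - 0.1) / 5.2
X = 5.1 / 5.2
X = 0.9808


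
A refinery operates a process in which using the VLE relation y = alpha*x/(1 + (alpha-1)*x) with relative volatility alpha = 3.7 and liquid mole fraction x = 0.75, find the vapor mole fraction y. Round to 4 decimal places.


y = alpha*x / (1 + (alpha-1)*x)
y = 3.7*0.75 / (1 + (3.7-1)*0.75)
y = 2.775 / (1 + 2.025)
y = 2.775 / 3.025
y = 0.9174


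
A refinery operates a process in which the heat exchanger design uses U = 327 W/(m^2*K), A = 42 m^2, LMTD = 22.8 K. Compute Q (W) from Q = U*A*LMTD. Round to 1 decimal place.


Q = U * A * LMTD
Q = 327 * 42 * 22.8
Q = 313135.2 W


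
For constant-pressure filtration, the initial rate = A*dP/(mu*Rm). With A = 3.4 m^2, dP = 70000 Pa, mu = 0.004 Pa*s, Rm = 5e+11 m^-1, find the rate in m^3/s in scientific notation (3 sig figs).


rate = A * dP / (mu * Rm)
rate = 3.4 * 70000 / (0.004 * 5e+11)
rate = 238000.0 / 2.000e+09
rate = 1.19e-04 m^3/s


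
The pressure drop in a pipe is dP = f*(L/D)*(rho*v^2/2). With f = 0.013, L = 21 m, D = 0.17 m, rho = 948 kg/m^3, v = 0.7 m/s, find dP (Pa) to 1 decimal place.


dP = f * (L/D) * (rho*v^2/2)
dP = 0.013 * (21/0.17) * (948*0.7^2/2)
L/D = 123.52941176
rho*v^2/2 = 948*0.49/2 = 232.26
dP = 0.013 * 123.52941176 * 232.26
dP = 373.0 Pa


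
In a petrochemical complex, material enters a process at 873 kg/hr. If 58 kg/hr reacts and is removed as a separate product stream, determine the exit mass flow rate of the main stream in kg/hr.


Steady-state mass balance on the main outlet: F_out = F_in - F_removed
F_out = 873 - 58
F_out = 815 kg/hr


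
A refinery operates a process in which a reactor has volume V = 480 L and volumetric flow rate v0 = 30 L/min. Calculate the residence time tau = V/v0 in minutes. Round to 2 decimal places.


tau = V / v0
tau = 480 / 30
tau = 16.00 min


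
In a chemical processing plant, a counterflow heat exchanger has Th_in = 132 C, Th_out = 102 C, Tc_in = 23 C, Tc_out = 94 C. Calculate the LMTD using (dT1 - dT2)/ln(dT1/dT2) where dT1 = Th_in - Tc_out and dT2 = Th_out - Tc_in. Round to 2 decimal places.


dT1 = Th_in - Tc_out = 132 - 94 = 38
dT2 = Th_out - Tc_in = 102 - 23 = 79
LMTD = (dT1 - dT2) / ln(dT1/dT2)
LMTD = (38 - 79) / ln(38/79)
LMTD = 56.02 K


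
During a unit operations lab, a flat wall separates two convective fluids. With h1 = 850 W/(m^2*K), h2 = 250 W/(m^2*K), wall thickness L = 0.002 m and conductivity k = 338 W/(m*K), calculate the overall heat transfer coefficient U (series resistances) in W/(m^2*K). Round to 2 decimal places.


1/U = 1/h1 + L/k + 1/h2
1/U = 1/850 + 0.002/338 + 1/250
1/U = 0.0011764706 + 5.9172e-06 + 0.004
1/U = 0.0051823878
U = 192.96 W/(m^2*K)


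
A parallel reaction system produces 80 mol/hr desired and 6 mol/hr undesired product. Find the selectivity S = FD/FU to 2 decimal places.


S = desired product rate / undesired product rate
S = 80 / 6
S = 13.33


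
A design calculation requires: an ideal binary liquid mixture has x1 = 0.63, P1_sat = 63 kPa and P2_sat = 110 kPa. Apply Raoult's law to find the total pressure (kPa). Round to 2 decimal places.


P = x1*P1_sat + x2*P2_sat
x2 = 1 - x1 = 1 - 0.63 = 0.37
P = 0.63*63 + 0.37*110
P = 39.69 + 40.7
P = 80.39 kPa


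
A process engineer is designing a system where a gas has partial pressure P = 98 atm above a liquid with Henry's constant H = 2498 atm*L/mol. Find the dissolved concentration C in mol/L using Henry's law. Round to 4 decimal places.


C = P / H
C = 98 / 2498
C = 0.0392 mol/L


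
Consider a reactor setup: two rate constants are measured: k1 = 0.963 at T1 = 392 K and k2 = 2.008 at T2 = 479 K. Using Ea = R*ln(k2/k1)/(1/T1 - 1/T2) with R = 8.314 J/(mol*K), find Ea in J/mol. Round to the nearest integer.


Ea = R * ln(k2/k1) / (1/T1 - 1/T2)
ln(k2/k1) = ln(2.008/0.963) = 0.7348411
1/T1 - 1/T2 = 1/392 - 1/479 = 0.000463337736
Ea = 8.314 * 0.7348411 / 0.000463337736
Ea = 13186 J/mol


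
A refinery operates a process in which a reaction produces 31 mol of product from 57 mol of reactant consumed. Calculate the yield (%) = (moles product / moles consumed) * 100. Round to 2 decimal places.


Yield = (moles product / moles consumed) * 100%
Yield = (31 / 57) * 100
Yield = 0.5439 * 100
Yield = 54.39%


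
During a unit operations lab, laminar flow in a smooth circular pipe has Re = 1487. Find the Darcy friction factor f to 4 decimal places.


f = 64 / Re
f = 64 / 1487
f = 0.0430


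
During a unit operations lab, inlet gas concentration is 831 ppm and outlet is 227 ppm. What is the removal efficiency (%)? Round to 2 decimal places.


Efficiency = (G_in - G_out) / G_in * 100%
Efficiency = (831 - 227) / 831 * 100
Efficiency = 604 / 831 * 100
Efficiency = 72.68%


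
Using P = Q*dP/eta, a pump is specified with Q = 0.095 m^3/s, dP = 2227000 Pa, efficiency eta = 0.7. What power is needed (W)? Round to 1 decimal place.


P = Q * dP / eta
P = 0.095 * 2227000 / 0.7
P = 211565.0 / 0.7
P = 302235.7 W


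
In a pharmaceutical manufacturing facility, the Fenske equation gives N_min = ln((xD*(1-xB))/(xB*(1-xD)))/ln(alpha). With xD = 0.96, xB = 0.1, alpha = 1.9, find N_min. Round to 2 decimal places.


N_min = ln((xD*(1-xB))/(xB*(1-xD))) / ln(alpha)
Numerator inside ln: 0.864 / 0.004 = 216.0
ln(216.0) = 5.375278
ln(alpha) = ln(1.9) = 0.641854
N_min = 5.375278 / 0.641854 = 8.37


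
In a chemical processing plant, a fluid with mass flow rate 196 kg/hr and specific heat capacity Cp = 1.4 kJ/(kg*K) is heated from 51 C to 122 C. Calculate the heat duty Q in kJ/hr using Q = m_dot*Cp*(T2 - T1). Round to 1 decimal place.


Q = m_dot * Cp * (T2 - T1)
Q = 196 * 1.4 * (122 - 51)
Q = 196 * 1.4 * 71
Q = 19482.4 kJ/hr


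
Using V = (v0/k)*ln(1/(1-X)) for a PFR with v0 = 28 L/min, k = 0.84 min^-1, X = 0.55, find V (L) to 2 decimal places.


V = (v0/k) * ln(1/(1-X))
V = (28/0.84) * ln(1/(1-0.55))
V = 33.333333 * ln(2.222222)
V = 33.333333 * 0.798508
V = 26.62 L


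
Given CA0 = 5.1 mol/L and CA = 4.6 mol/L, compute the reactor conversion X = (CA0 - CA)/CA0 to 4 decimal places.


X = (CA0 - CA) / CA0
X = (5.1 - 4.6) / 5.1
X = 0.5 / 5.1
X = 0.0980


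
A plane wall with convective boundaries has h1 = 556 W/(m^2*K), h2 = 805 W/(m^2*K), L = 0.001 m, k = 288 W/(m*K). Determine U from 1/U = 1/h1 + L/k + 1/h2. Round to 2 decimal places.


1/U = 1/h1 + L/k + 1/h2
1/U = 1/556 + 0.001/288 + 1/805
1/U = 0.0017985612 + 3.4722e-06 + 0.001242236
1/U = 0.0030442694
U = 328.49 W/(m^2*K)


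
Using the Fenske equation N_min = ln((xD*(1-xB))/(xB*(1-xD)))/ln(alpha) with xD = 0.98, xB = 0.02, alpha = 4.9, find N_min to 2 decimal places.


N_min = ln((xD*(1-xB))/(xB*(1-xD))) / ln(alpha)
Numerator inside ln: 0.9604 / 0.0004 = 2401.0
ln(2401.0) = 7.783641
ln(alpha) = ln(4.9) = 1.589235
N_min = 7.783641 / 1.589235 = 4.90


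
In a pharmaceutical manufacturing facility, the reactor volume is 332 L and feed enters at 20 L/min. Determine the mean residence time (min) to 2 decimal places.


tau = V / v0
tau = 332 / 20
tau = 16.60 min


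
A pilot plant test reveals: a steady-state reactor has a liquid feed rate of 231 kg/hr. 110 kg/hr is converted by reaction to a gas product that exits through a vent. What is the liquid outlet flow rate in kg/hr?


Steady-state mass balance on the main outlet: F_out = F_in - F_removed
F_out = 231 - 110
F_out = 121 kg/hr


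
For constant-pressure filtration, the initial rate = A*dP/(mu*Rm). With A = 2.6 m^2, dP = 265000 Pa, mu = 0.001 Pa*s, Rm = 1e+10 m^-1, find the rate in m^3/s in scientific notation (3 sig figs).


rate = A * dP / (mu * Rm)
rate = 2.6 * 265000 / (0.001 * 1e+10)
rate = 689000.0 / 1.000e+07
rate = 6.89e-02 m^3/s


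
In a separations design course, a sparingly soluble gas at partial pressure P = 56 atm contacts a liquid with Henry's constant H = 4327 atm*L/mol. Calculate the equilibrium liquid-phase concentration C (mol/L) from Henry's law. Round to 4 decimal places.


C = P / H
C = 56 / 4327
C = 0.0129 mol/L


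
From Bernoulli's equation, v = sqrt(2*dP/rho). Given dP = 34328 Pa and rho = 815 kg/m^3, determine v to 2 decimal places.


v = sqrt(2*dP/rho)
v = sqrt(2*34328/815)
v = sqrt(84.240491)
v = 9.18 m/s


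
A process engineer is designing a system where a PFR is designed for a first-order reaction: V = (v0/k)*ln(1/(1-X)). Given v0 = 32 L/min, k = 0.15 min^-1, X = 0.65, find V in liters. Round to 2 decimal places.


V = (v0/k) * ln(1/(1-X))
V = (32/0.15) * ln(1/(1-0.65))
V = 213.333333 * ln(2.857143)
V = 213.333333 * 1.049822
V = 223.96 L


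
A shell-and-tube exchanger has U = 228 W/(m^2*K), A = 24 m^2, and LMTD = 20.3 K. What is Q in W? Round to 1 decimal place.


Q = U * A * LMTD
Q = 228 * 24 * 20.3
Q = 111081.6 W


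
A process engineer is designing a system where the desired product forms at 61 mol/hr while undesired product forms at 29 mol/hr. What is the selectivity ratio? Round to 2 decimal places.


S = desired product rate / undesired product rate
S = 61 / 29
S = 2.10


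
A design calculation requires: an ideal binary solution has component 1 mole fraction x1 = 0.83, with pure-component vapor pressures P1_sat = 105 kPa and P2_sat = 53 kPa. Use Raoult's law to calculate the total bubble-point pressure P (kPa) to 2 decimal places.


P = x1*P1_sat + x2*P2_sat
x2 = 1 - x1 = 1 - 0.83 = 0.17
P = 0.83*105 + 0.17*53
P = 87.15 + 9.01
P = 96.16 kPa


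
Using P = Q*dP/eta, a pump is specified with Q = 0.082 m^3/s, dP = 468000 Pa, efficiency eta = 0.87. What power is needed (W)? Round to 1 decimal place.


P = Q * dP / eta
P = 0.082 * 468000 / 0.87
P = 38376.0 / 0.87
P = 44110.3 W


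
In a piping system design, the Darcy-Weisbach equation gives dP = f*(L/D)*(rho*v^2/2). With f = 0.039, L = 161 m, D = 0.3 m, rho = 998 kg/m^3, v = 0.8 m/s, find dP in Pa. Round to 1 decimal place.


dP = f * (L/D) * (rho*v^2/2)
dP = 0.039 * (161/0.3) * (998*0.8^2/2)
L/D = 536.66666667
rho*v^2/2 = 998*0.64/2 = 319.36
dP = 0.039 * 536.66666667 * 319.36
dP = 6684.2 Pa


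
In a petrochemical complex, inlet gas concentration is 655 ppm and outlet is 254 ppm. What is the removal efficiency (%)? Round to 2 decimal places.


Efficiency = (G_in - G_out) / G_in * 100%
Efficiency = (655 - 254) / 655 * 100
Efficiency = 401 / 655 * 100
Efficiency = 61.22%


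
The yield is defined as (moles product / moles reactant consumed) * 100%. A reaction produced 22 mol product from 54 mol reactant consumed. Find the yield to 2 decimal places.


Yield = (moles product / moles consumed) * 100%
Yield = (22 / 54) * 100
Yield = 0.4074 * 100
Yield = 40.74%


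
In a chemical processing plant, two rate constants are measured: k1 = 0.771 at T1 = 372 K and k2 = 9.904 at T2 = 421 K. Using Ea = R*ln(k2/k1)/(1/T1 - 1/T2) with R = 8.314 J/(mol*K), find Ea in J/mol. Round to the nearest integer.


Ea = R * ln(k2/k1) / (1/T1 - 1/T2)
ln(k2/k1) = ln(9.904/0.771) = 2.5530056
1/T1 - 1/T2 = 1/372 - 1/421 = 0.000312875131
Ea = 8.314 * 2.5530056 / 0.000312875131
Ea = 67841 J/mol


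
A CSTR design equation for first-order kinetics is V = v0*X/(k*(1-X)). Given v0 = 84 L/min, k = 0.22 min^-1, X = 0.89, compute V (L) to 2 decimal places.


V = v0 * X / (k * (1 - X))
V = 84 * 0.89 / (0.22 * (1 - 0.89))
V = 74.76 / (0.22 * 0.11)
V = 74.76 / 0.0242
V = 3089.26 L


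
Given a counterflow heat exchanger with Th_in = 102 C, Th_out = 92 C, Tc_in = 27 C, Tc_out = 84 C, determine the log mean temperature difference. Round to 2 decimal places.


dT1 = Th_in - Tc_out = 102 - 84 = 18
dT2 = Th_out - Tc_in = 92 - 27 = 65
LMTD = (dT1 - dT2) / ln(dT1/dT2)
LMTD = (18 - 65) / ln(18/65)
LMTD = 36.60 K


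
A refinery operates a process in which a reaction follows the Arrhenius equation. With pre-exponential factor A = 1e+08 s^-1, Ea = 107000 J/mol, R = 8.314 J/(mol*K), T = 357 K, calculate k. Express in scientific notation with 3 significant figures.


k = A * exp(-Ea/(R*T))
k = 1e+08 * exp(-107000 / (8.314 * 357))
k = 1e+08 * exp(-36.050023)
k = 2.21e-08


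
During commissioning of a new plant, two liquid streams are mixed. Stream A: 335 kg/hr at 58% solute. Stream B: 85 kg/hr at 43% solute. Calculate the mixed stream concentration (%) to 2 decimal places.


Mass balance on solute: F1*x1 + F2*x2 = F3*x3
F3 = F1 + F2 = 335 + 85 = 420 kg/hr
x3 = (F1*x1 + F2*x2)/F3
x3 = (335*0.58 + 85*0.43) / 420
x3 = 54.96%


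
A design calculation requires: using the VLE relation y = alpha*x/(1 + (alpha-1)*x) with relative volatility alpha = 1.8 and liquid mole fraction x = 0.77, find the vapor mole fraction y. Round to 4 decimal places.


y = alpha*x / (1 + (alpha-1)*x)
y = 1.8*0.77 / (1 + (1.8-1)*0.77)
y = 1.386 / (1 + 0.616)
y = 1.386 / 1.616
y = 0.8577


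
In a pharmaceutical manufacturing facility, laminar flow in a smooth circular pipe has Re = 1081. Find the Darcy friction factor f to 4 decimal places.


f = 64 / Re
f = 64 / 1081
f = 0.0592


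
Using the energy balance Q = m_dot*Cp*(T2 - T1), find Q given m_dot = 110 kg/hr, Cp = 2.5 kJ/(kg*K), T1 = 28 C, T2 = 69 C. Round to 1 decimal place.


Q = m_dot * Cp * (T2 - T1)
Q = 110 * 2.5 * (69 - 28)
Q = 110 * 2.5 * 41
Q = 11275.0 kJ/hr


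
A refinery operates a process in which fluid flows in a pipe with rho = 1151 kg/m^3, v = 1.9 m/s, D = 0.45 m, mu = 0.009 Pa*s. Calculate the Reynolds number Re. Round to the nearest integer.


Re = rho * v * D / mu
Re = 1151 * 1.9 * 0.45 / 0.009
Re = 984.105 / 0.009
Re = 109345


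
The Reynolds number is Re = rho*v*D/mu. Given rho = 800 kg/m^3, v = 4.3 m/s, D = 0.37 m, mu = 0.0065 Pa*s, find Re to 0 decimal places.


Re = rho * v * D / mu
Re = 800 * 4.3 * 0.37 / 0.0065
Re = 1272.8 / 0.0065
Re = 195815


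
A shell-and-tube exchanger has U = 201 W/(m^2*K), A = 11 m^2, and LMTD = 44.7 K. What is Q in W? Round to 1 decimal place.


Q = U * A * LMTD
Q = 201 * 11 * 44.7
Q = 98831.7 W


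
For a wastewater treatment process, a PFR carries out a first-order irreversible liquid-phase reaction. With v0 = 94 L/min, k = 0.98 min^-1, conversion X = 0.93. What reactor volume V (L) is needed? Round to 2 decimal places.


V = (v0/k) * ln(1/(1-X))
V = (94/0.98) * ln(1/(1-0.93))
V = 95.918367 * ln(14.285714)
V = 95.918367 * 2.65926
V = 255.07 L


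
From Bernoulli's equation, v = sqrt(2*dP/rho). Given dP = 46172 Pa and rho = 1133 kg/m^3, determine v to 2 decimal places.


v = sqrt(2*dP/rho)
v = sqrt(2*46172/1133)
v = sqrt(81.503972)
v = 9.03 m/s


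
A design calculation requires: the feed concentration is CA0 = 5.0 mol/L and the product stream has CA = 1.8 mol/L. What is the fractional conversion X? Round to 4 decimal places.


X = (CA0 - CA) / CA0
X = (5.0 - 1.8) / 5.0
X = 3.2 / 5.0
X = 0.6400


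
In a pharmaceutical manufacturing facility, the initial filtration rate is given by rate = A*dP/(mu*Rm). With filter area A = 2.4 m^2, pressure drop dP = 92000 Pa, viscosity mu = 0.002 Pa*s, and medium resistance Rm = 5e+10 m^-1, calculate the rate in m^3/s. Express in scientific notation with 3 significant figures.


rate = A * dP / (mu * Rm)
rate = 2.4 * 92000 / (0.002 * 5e+10)
rate = 220800.0 / 1.000e+08
rate = 2.21e-03 m^3/s


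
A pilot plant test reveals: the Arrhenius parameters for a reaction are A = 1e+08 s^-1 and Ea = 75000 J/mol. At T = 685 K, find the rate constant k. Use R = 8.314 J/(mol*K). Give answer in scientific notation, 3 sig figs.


k = A * exp(-Ea/(R*T))
k = 1e+08 * exp(-75000 / (8.314 * 685))
k = 1e+08 * exp(-13.169239)
k = 1.91e+02


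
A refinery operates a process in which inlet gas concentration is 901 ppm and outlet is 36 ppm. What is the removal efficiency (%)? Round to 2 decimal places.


Efficiency = (G_in - G_out) / G_in * 100%
Efficiency = (901 - 36) / 901 * 100
Efficiency = 865 / 901 * 100
Efficiency = 96.00%


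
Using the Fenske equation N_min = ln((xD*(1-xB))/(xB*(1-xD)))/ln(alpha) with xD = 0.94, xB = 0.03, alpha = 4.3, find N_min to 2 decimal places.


N_min = ln((xD*(1-xB))/(xB*(1-xD))) / ln(alpha)
Numerator inside ln: 0.9118 / 0.0018 = 506.555556
ln(506.555556) = 6.227634
ln(alpha) = ln(4.3) = 1.458615
N_min = 6.227634 / 1.458615 = 4.27


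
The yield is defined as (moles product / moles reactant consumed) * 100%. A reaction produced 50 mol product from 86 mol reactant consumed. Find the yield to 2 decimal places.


Yield = (moles product / moles consumed) * 100%
Yield = (50 / 86) * 100
Yield = 0.5814 * 100
Yield = 58.14%


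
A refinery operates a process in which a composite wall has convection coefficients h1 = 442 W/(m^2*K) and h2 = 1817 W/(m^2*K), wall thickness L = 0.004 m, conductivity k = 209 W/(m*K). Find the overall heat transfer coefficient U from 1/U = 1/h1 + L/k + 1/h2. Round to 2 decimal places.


1/U = 1/h1 + L/k + 1/h2
1/U = 1/442 + 0.004/209 + 1/1817
1/U = 0.0022624434 + 1.91388e-05 + 0.0005503577
1/U = 0.0028319399
U = 353.11 W/(m^2*K)


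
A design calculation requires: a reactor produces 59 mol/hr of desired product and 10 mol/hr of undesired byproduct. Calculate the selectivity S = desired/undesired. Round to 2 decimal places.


S = desired product rate / undesired product rate
S = 59 / 10
S = 5.90


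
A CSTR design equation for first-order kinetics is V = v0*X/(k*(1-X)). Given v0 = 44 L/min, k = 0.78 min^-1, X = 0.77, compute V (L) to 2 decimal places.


V = v0 * X / (k * (1 - X))
V = 44 * 0.77 / (0.78 * (1 - 0.77))
V = 33.88 / (0.78 * 0.23)
V = 33.88 / 0.1794
V = 188.85 L


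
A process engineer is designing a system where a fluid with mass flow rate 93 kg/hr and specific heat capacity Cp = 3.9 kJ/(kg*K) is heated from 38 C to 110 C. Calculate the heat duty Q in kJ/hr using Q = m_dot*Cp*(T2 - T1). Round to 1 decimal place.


Q = m_dot * Cp * (T2 - T1)
Q = 93 * 3.9 * (110 - 38)
Q = 93 * 3.9 * 72
Q = 26114.4 kJ/hr


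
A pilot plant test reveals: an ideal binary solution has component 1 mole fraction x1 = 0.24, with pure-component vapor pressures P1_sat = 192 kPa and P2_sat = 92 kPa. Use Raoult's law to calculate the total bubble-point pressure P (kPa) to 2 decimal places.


P = x1*P1_sat + x2*P2_sat
x2 = 1 - x1 = 1 - 0.24 = 0.76
P = 0.24*192 + 0.76*92
P = 46.08 + 69.92
P = 116.00 kPa


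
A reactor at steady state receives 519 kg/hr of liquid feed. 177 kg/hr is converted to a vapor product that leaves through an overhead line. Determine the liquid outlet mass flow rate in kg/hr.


Steady-state mass balance on the main outlet: F_out = F_in - F_removed
F_out = 519 - 177
F_out = 342 kg/hr


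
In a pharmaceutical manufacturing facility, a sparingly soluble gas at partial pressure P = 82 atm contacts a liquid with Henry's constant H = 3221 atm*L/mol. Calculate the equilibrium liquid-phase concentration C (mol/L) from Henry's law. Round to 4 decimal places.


C = P / H
C = 82 / 3221
C = 0.0255 mol/L


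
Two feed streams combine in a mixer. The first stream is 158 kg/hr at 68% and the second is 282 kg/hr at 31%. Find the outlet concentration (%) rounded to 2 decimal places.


Mass balance on solute: F1*x1 + F2*x2 = F3*x3
F3 = F1 + F2 = 158 + 282 = 440 kg/hr
x3 = (F1*x1 + F2*x2)/F3
x3 = (158*0.68 + 282*0.31) / 440
x3 = 44.29%


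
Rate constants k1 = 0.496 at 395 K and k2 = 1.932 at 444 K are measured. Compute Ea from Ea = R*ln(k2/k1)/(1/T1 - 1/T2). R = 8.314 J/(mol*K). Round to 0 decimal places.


Ea = R * ln(k2/k1) / (1/T1 - 1/T2)
ln(k2/k1) = ln(1.932/0.496) = 1.3597351
1/T1 - 1/T2 = 1/395 - 1/444 = 0.000279393317
Ea = 8.314 * 1.3597351 / 0.000279393317
Ea = 40462 J/mol


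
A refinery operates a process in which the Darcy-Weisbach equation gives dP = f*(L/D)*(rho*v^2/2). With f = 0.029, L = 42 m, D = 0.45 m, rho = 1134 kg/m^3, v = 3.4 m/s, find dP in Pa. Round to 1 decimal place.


dP = f * (L/D) * (rho*v^2/2)
dP = 0.029 * (42/0.45) * (1134*3.4^2/2)
L/D = 93.33333333
rho*v^2/2 = 1134*11.56/2 = 6554.52
dP = 0.029 * 93.33333333 * 6554.52
dP = 17740.9 Pa


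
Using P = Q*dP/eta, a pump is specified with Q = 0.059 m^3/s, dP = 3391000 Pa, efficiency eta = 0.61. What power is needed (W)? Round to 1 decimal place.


P = Q * dP / eta
P = 0.059 * 3391000 / 0.61
P = 200069.0 / 0.61
P = 327982.0 W


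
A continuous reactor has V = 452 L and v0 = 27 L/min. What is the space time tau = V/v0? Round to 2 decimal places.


tau = V / v0
tau = 452 / 27
tau = 16.74 min


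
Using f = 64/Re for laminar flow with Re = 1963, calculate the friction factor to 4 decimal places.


f = 64 / Re
f = 64 / 1963
f = 0.0326


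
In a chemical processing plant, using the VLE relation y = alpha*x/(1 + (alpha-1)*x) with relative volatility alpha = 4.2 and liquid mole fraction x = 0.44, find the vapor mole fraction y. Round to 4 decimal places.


y = alpha*x / (1 + (alpha-1)*x)
y = 4.2*0.44 / (1 + (4.2-1)*0.44)
y = 1.848 / (1 + 1.408)
y = 1.848 / 2.408
y = 0.7674


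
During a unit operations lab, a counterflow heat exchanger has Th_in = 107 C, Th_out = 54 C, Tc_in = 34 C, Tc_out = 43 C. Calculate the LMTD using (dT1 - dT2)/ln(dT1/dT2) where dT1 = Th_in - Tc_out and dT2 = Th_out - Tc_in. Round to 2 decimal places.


dT1 = Th_in - Tc_out = 107 - 43 = 64
dT2 = Th_out - Tc_in = 54 - 34 = 20
LMTD = (dT1 - dT2) / ln(dT1/dT2)
LMTD = (64 - 20) / ln(64/20)
LMTD = 37.83 K


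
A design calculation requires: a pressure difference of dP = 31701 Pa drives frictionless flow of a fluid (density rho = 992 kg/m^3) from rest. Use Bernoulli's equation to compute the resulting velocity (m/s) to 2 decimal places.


v = sqrt(2*dP/rho)
v = sqrt(2*31701/992)
v = sqrt(63.913306)
v = 7.99 m/s


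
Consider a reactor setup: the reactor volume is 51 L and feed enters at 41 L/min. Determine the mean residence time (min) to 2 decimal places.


tau = V / v0
tau = 51 / 41
tau = 1.24 min


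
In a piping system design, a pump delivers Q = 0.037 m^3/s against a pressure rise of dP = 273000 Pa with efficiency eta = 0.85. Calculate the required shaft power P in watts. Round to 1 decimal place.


P = Q * dP / eta
P = 0.037 * 273000 / 0.85
P = 10101.0 / 0.85
P = 11883.5 W


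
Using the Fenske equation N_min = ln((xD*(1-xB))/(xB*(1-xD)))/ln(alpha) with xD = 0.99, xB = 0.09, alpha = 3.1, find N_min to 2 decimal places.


N_min = ln((xD*(1-xB))/(xB*(1-xD))) / ln(alpha)
Numerator inside ln: 0.9009 / 0.0009 = 1001.0
ln(1001.0) = 6.908755
ln(alpha) = ln(3.1) = 1.131402
N_min = 6.908755 / 1.131402 = 6.11


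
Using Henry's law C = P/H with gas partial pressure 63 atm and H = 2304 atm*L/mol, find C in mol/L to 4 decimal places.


C = P / H
C = 63 / 2304
C = 0.0273 mol/L


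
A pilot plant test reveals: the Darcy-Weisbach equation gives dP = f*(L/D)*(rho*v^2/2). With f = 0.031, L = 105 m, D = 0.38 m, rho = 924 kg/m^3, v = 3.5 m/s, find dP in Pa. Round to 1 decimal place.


dP = f * (L/D) * (rho*v^2/2)
dP = 0.031 * (105/0.38) * (924*3.5^2/2)
L/D = 276.31578947
rho*v^2/2 = 924*12.25/2 = 5659.5
dP = 0.031 * 276.31578947 * 5659.5
dP = 48478.1 Pa


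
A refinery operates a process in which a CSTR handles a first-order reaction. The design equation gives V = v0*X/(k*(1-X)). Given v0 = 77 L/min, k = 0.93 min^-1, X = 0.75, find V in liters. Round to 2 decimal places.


V = v0 * X / (k * (1 - X))
V = 77 * 0.75 / (0.93 * (1 - 0.75))
V = 57.75 / (0.93 * 0.25)
V = 57.75 / 0.2325
V = 248.39 L


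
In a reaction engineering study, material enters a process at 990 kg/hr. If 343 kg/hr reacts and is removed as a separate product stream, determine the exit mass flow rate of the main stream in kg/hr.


Steady-state mass balance on the main outlet: F_out = F_in - F_removed
F_out = 990 - 343
F_out = 647 kg/hr


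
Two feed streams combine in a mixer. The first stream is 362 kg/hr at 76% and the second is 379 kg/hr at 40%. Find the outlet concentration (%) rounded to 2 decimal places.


Mass balance on solute: F1*x1 + F2*x2 = F3*x3
F3 = F1 + F2 = 362 + 379 = 741 kg/hr
x3 = (F1*x1 + F2*x2)/F3
x3 = (362*0.76 + 379*0.4) / 741
x3 = 57.59%


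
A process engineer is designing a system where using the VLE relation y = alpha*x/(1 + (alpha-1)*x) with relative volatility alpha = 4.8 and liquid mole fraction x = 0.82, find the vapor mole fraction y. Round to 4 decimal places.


y = alpha*x / (1 + (alpha-1)*x)
y = 4.8*0.82 / (1 + (4.8-1)*0.82)
y = 3.936 / (1 + 3.116)
y = 3.936 / 4.116
y = 0.9563


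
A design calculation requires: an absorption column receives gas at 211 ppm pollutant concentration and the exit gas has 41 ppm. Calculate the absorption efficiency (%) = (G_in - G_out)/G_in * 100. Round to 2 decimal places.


Efficiency = (G_in - G_out) / G_in * 100%
Efficiency = (211 - 41) / 211 * 100
Efficiency = 170 / 211 * 100
Efficiency = 80.57%


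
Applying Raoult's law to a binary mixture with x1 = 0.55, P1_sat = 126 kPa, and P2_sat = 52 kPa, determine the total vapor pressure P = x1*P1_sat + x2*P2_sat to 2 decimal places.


P = x1*P1_sat + x2*P2_sat
x2 = 1 - x1 = 1 - 0.55 = 0.45
P = 0.55*126 + 0.45*52
P = 69.3 + 23.4
P = 92.70 kPa


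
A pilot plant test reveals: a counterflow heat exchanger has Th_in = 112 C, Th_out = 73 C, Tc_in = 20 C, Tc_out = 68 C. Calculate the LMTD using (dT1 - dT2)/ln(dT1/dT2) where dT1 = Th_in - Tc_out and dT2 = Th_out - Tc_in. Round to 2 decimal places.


dT1 = Th_in - Tc_out = 112 - 68 = 44
dT2 = Th_out - Tc_in = 73 - 20 = 53
LMTD = (dT1 - dT2) / ln(dT1/dT2)
LMTD = (44 - 53) / ln(44/53)
LMTD = 48.36 K


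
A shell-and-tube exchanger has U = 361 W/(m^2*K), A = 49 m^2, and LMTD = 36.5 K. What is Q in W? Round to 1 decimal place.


Q = U * A * LMTD
Q = 361 * 49 * 36.5
Q = 645648.5 W


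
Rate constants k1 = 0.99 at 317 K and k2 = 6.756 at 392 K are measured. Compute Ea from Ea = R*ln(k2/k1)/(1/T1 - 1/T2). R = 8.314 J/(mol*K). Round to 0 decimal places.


Ea = R * ln(k2/k1) / (1/T1 - 1/T2)
ln(k2/k1) = ln(6.756/0.99) = 1.9204813
1/T1 - 1/T2 = 1/317 - 1/392 = 0.000603553724
Ea = 8.314 * 1.9204813 / 0.000603553724
Ea = 26455 J/mol


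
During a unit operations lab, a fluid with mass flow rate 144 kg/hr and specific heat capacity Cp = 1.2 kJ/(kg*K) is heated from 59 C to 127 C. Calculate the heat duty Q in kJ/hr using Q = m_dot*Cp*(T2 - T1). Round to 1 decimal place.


Q = m_dot * Cp * (T2 - T1)
Q = 144 * 1.2 * (127 - 59)
Q = 144 * 1.2 * 68
Q = 11750.4 kJ/hr


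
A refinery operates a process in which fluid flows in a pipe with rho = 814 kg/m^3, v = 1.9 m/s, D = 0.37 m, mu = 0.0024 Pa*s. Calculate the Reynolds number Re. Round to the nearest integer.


Re = rho * v * D / mu
Re = 814 * 1.9 * 0.37 / 0.0024
Re = 572.242 / 0.0024
Re = 238434


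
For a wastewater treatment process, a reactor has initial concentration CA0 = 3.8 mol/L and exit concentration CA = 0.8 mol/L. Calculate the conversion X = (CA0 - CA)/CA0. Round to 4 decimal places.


X = (CA0 - CA) / CA0
X = (3.8 - 0.8) / 3.8
X = 3.0 / 3.8
X = 0.7895


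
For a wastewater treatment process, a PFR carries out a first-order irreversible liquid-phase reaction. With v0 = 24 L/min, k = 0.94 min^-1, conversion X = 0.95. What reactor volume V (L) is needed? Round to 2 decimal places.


V = (v0/k) * ln(1/(1-X))
V = (24/0.94) * ln(1/(1-0.95))
V = 25.531915 * ln(20.0)
V = 25.531915 * 2.995732
V = 76.49 L


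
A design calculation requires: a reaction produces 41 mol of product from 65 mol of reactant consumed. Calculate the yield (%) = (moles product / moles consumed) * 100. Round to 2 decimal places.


Yield = (moles product / moles consumed) * 100%
Yield = (41 / 65) * 100
Yield = 0.6308 * 100
Yield = 63.08%


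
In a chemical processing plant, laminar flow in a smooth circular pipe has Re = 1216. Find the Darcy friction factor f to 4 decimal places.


f = 64 / Re
f = 64 / 1216
f = 0.0526


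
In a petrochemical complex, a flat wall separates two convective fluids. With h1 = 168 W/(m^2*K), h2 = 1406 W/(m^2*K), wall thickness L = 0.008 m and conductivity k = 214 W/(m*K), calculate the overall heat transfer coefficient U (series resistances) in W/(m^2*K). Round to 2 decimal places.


1/U = 1/h1 + L/k + 1/h2
1/U = 1/168 + 0.008/214 + 1/1406
1/U = 0.005952381 + 3.73832e-05 + 0.0007112376
1/U = 0.0067010018
U = 149.23 W/(m^2*K)


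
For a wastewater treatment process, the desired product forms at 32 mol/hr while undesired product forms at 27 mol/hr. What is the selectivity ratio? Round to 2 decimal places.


S = desired product rate / undesired product rate
S = 32 / 27
S = 1.19


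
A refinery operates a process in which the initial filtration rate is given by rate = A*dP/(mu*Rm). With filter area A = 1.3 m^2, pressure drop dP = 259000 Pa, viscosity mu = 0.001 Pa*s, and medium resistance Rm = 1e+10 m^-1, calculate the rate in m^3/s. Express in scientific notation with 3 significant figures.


rate = A * dP / (mu * Rm)
rate = 1.3 * 259000 / (0.001 * 1e+10)
rate = 336700.0 / 1.000e+07
rate = 3.37e-02 m^3/s


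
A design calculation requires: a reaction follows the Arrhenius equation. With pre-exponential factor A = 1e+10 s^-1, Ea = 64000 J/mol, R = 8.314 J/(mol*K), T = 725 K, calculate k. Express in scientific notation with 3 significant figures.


k = A * exp(-Ea/(R*T))
k = 1e+10 * exp(-64000 / (8.314 * 725))
k = 1e+10 * exp(-10.617737)
k = 2.45e+05


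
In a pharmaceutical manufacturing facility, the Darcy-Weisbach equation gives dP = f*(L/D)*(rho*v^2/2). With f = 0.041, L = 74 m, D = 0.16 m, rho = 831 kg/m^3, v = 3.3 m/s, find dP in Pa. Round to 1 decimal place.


dP = f * (L/D) * (rho*v^2/2)
dP = 0.041 * (74/0.16) * (831*3.3^2/2)
L/D = 462.5
rho*v^2/2 = 831*10.89/2 = 4524.795
dP = 0.041 * 462.5 * 4524.795
dP = 85801.4 Pa


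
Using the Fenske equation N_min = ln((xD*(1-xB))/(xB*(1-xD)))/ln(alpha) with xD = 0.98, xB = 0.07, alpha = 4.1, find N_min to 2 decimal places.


N_min = ln((xD*(1-xB))/(xB*(1-xD))) / ln(alpha)
Numerator inside ln: 0.9114 / 0.0014 = 651.0
ln(651.0) = 6.47851
ln(alpha) = ln(4.1) = 1.410987
N_min = 6.47851 / 1.410987 = 4.59


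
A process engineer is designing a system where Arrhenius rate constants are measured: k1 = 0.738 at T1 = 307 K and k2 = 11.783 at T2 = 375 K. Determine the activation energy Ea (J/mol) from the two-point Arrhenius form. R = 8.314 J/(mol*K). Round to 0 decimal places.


Ea = R * ln(k2/k1) / (1/T1 - 1/T2)
ln(k2/k1) = ln(11.783/0.738) = 2.7704693
1/T1 - 1/T2 = 1/307 - 1/375 = 0.000590662324
Ea = 8.314 * 2.7704693 / 0.000590662324
Ea = 38996 J/mol


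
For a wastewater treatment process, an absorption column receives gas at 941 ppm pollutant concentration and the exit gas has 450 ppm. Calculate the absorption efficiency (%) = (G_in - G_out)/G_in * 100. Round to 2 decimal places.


Efficiency = (G_in - G_out) / G_in * 100%
Efficiency = (941 - 450) / 941 * 100
Efficiency = 491 / 941 * 100
Efficiency = 52.18%


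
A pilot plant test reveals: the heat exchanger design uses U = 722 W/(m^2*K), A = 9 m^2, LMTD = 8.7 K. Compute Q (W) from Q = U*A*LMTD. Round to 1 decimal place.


Q = U * A * LMTD
Q = 722 * 9 * 8.7
Q = 56532.6 W
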